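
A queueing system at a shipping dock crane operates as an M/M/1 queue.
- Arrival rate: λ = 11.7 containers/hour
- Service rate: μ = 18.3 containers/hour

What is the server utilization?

Server utilization: ρ = λ/μ
ρ = 11.7/18.3 = 0.6393
The server is busy 63.93% of the time.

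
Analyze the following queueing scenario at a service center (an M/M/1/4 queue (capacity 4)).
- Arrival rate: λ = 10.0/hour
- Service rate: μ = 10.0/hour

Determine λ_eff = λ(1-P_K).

ρ = λ/μ = 10.0/10.0 = 1 exactly.
With ρ = 1 the usual (1-ρ)/(1-ρ^(K+1)) form is 0/0; instead every state 0..K is equally likely.
P₀ = 1/(K+1) = 1/5 = 0.2000
P_K = P₀×ρ^K = P₀ = 0.2000
λ_eff = λ(1-P_K) = 10.0 × (1 - 0.2000) = 10.0 × 0.8000 = 8.0000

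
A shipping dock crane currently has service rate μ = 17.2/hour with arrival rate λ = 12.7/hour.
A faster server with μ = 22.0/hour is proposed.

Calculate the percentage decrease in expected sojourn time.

System 1: ρ₁ = 12.7/17.2 = 0.7384, W₁ = 1/(17.2-12.7) = 0.22222
System 2: ρ₂ = 12.7/22.0 = 0.5773, W₂ = 1/(22.0-12.7) = 0.10753
Improvement: (W₁-W₂)/W₁ = (0.22222-0.10753)/0.22222 = 51.61%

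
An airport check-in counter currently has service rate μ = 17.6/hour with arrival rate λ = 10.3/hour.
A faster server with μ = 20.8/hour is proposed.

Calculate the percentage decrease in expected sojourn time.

System 1: ρ₁ = 10.3/17.6 = 0.5852, W₁ = 1/(17.6-10.3) = 0.1370
System 2: ρ₂ = 10.3/20.8 = 0.4952, W₂ = 1/(20.8-10.3) = 0.09524
Improvement: (W₁-W₂)/W₁ = (0.1370-0.09524)/0.1370 = 30.48%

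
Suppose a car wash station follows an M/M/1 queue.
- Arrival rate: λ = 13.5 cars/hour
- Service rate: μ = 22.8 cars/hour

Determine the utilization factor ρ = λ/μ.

Server utilization: ρ = λ/μ
ρ = 13.5/22.8 = 0.5921
The server is busy 59.21% of the time.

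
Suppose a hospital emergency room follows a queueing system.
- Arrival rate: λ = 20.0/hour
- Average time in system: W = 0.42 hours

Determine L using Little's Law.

Little's Law: L = λW
L = 20.0 × 0.42 = 8.4000 patients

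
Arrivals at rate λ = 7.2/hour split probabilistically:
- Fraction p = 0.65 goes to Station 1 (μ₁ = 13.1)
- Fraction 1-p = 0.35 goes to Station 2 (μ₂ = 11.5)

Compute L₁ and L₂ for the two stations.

Effective rates: λ₁ = 7.2×0.65 = 4.68, λ₂ = 7.2×0.35 = 2.52
Station 1: ρ₁ = 4.68/13.1 = 0.35725, L₁ = ρ₁/(1-ρ₁) = 0.35725/(1-0.35725) = 0.5558
Station 2: ρ₂ = 2.52/11.5 = 0.2191, L₂ = ρ₂/(1-ρ₂) = 0.2191/(1-0.2191) = 0.2806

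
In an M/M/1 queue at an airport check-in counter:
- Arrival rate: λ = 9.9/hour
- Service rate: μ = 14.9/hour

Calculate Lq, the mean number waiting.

ρ = λ/μ = 9.9/14.9 = 0.6644
For M/M/1: Lq = λ²/(μ(μ-λ))
Lq = 98.01/(14.9 × 5.00)
Lq = 1.3156 passengers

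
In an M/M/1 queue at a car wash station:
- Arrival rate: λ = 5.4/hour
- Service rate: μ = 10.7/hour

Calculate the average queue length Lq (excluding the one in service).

ρ = λ/μ = 5.4/10.7 = 0.5047
For M/M/1: Lq = λ²/(μ(μ-λ))
Lq = 29.16/(10.7 × 5.30)
Lq = 0.5142 cars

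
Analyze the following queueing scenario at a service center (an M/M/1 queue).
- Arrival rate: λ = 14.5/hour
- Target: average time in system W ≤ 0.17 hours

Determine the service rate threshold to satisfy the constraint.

For M/M/1: W = 1/(μ-λ)
Need W ≤ 0.17, so 1/(μ-λ) ≤ 0.17
μ - λ ≥ 1/0.17 = 5.8824
μ ≥ 14.5 + 5.8824 = 20.3824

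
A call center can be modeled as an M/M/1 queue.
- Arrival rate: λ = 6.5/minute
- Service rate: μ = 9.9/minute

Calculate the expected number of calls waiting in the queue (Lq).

ρ = λ/μ = 6.5/9.9 = 0.6566
For M/M/1: Lq = λ²/(μ(μ-λ))
Lq = 42.25/(9.9 × 3.40)
Lq = 1.2552 calls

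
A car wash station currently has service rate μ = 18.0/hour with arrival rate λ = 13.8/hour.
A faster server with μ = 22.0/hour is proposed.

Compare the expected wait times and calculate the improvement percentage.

System 1: ρ₁ = 13.8/18.0 = 0.7667, W₁ = 1/(18.0-13.8) = 0.23810
System 2: ρ₂ = 13.8/22.0 = 0.6273, W₂ = 1/(22.0-13.8) = 0.12195
Improvement: (W₁-W₂)/W₁ = (0.23810-0.12195)/0.23810 = 48.78%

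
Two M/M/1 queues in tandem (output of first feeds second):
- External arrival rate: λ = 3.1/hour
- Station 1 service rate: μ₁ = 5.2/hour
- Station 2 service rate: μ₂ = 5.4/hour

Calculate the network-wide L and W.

By Jackson's theorem, each station behaves as independent M/M/1.
Station 1: ρ₁ = 3.1/5.2 = 0.5962, L₁ = ρ₁/(1-ρ₁) = λ/(μ₁-λ) = 3.1/2.10 = 1.4762
Station 2: ρ₂ = 3.1/5.4 = 0.5741, L₂ = ρ₂/(1-ρ₂) = λ/(μ₂-λ) = 3.1/2.30 = 1.3478
Total: L = L₁ + L₂ = 1.4762 + 1.3478 = 2.8240
W = L/λ = 2.8240/3.1 = 0.9110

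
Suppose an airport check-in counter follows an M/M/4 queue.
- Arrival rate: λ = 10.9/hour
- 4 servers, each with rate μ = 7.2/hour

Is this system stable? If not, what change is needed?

Stability requires ρ = λ/(cμ) < 1
ρ = 10.9/(4 × 7.2) = 10.9/28.80 = 0.3785
Since 0.3785 < 1, the system is STABLE.
The servers are busy 37.85% of the time.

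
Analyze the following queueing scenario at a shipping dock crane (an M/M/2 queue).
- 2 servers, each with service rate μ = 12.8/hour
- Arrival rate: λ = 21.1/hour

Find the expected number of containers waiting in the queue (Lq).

Traffic intensity: ρ = λ/(cμ) = 21.1/(2×12.8) = 0.8242
Since ρ = 0.8242 < 1, system is stable.
Offered load a = λ/μ = cρ = 21.1/12.8 = 1.6484
P₀ = [ Σₙ₌₀^1 aⁿ/n! + a^2/(2!(1-ρ)) ]⁻¹
Σ = a^0/0! + a^1/1! = 1.0000 + 1.6484 = 2.6484
a^2/(2!(1-ρ)) = 2.7173/(2 × 0.17578) = 7.7293
P₀ = 1/(2.6484 + 7.7293) = 0.09636
Lq = P₀·a^2·ρ / (2!(1-ρ)²) = 0.0963597 × 2.71735 × 0.824219 / (2 × 0.0308990) = 3.4923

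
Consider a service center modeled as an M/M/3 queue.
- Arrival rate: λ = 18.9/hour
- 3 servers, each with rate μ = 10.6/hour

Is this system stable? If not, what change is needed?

Stability requires ρ = λ/(cμ) < 1
ρ = 18.9/(3 × 10.6) = 18.9/31.80 = 0.5943
Since 0.5943 < 1, the system is STABLE.
The servers are busy 59.43% of the time.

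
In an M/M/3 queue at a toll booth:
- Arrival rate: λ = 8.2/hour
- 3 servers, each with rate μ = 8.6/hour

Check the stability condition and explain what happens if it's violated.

Stability requires ρ = λ/(cμ) < 1
ρ = 8.2/(3 × 8.6) = 8.2/25.80 = 0.3178
Since 0.3178 < 1, the system is STABLE.
The servers are busy 31.78% of the time.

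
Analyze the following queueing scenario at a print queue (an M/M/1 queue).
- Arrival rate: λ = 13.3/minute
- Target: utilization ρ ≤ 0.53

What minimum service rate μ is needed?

ρ = λ/μ, so μ = λ/ρ
μ ≥ 13.3/0.53 = 25.0943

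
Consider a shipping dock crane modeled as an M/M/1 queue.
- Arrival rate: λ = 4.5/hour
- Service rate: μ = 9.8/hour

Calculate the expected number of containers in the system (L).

ρ = λ/μ = 4.5/9.8 = 0.4592
For M/M/1: L = λ/(μ-λ)
L = 4.5/(9.8-4.5) = 4.5/5.30
L = 0.8491 containers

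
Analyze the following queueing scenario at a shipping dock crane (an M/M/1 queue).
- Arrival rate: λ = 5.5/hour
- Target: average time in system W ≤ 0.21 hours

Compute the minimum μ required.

For M/M/1: W = 1/(μ-λ)
Need W ≤ 0.21, so 1/(μ-λ) ≤ 0.21
μ - λ ≥ 1/0.21 = 4.7619
μ ≥ 5.5 + 4.7619 = 10.2619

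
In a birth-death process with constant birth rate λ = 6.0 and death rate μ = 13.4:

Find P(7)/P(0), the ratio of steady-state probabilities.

For constant rates: P(n)/P(0) = (λ/μ)^n
P(7)/P(0) = (6.0/13.4)^7 = 0.44776^7 = 0.003608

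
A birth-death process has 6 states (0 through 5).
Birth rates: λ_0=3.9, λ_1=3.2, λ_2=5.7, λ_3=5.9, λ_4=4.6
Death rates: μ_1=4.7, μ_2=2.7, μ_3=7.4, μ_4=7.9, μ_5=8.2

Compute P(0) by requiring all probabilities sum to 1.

Ratios P(n)/P(0) = (λ₀···λₙ₋₁)/(μ₁···μₙ):
P(1)/P(0) = (3.9)/(4.7) = 0.8298
P(2)/P(0) = (3.9×3.2)/(4.7×2.7) = 0.9835
P(3)/P(0) = (3.9×3.2×5.7)/(4.7×2.7×7.4) = 0.7575
P(4)/P(0) = (3.9×3.2×5.7×5.9)/(4.7×2.7×7.4×7.9) = 0.5657
P(5)/P(0) = (3.9×3.2×5.7×5.9×4.6)/(4.7×2.7×7.4×7.9×8.2) = 0.3174

Normalization: ∑ P(n) = 1
P(0) × (1.0000 + 0.8298 + 0.9835 + 0.7575 + 0.5657 + 0.3174) = 1
P(0) × 4.4539 = 1
P(0) = 1/4.4539 = 0.2245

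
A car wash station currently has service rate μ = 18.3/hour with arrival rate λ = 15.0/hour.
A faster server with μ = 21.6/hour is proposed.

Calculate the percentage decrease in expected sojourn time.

System 1: ρ₁ = 15.0/18.3 = 0.8197, W₁ = 1/(18.3-15.0) = 0.3030
System 2: ρ₂ = 15.0/21.6 = 0.6944, W₂ = 1/(21.6-15.0) = 0.1515
Improvement: (W₁-W₂)/W₁ = (0.3030-0.1515)/0.3030 = 50.00%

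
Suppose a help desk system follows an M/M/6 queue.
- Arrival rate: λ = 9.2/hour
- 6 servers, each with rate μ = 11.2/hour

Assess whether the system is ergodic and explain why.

Stability requires ρ = λ/(cμ) < 1
ρ = 9.2/(6 × 11.2) = 9.2/67.20 = 0.1369
Since 0.1369 < 1, the system is STABLE.
The servers are busy 13.69% of the time.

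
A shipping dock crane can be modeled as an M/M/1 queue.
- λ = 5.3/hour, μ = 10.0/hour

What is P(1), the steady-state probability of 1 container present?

ρ = λ/μ = 5.3/10.0 = 0.5300
P(n) = (1-ρ)ρⁿ
P(1) = (1-0.5300) × 0.5300^1
P(1) = 0.4700 × 0.5300
P(1) = 0.2491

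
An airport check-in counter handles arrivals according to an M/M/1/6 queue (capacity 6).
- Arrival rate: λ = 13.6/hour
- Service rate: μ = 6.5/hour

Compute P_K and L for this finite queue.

ρ = λ/μ = 13.6/6.5 = 2.0923
P₀ = (1-ρ)/(1-ρ^(K+1)) = (1-2.0923)/(1-2.0923^7) = -1.0923/-174.5366 = 0.006258
P_K = P₀×ρ^K = 0.006258 × 2.0923^6 = 0.006258 × 83.8965 = 0.5250
Blocking probability P_6 = 0.5250 (52.50%)
L = ρ[1 - (K+1)ρ^K + Kρ^(K+1)] / [(1-ρ)(1-ρ^(K+1))]
L = 2.0923 × (1 - 7×83.8965 + 6×175.5366) / ((1 - 2.0923) × (1 - 175.5366)) = 5.1246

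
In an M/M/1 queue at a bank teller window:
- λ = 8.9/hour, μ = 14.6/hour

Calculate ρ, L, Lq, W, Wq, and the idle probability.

Step 1: ρ = λ/μ = 8.9/14.6 = 0.6096
Step 2: L = λ/(μ-λ) = 8.9/5.70 = 1.5614
Step 3: Lq = λ²/(μ(μ-λ)) = 79.21/(14.6×5.70) = 0.9518
Step 4: W = 1/(μ-λ) = 1/5.70 = 0.17544
Step 5: Wq = λ/(μ(μ-λ)) = 8.9/(14.6×5.70) = 0.1069
Step 6: P(0) = 1-ρ = 0.3904
Verify: L = λW = 8.9×0.17544 = 1.5614 ✔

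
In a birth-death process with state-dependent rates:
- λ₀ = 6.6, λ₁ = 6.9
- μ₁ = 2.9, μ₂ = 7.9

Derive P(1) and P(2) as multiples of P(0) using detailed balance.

Balance equations:
State 0: λ₀P₀ = μ₁P₁ → P₁ = (λ₀/μ₁)P₀ = (6.6/2.9)P₀ = 2.2759P₀
State 1: P₂ = (λ₀λ₁)/(μ₁μ₂)P₀ = (6.6×6.9)/(2.9×7.9)P₀ = 1.9878P₀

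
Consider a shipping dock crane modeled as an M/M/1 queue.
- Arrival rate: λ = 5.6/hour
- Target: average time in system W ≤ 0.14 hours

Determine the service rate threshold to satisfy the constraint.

For M/M/1: W = 1/(μ-λ)
Need W ≤ 0.14, so 1/(μ-λ) ≤ 0.14
μ - λ ≥ 1/0.14 = 7.1429
μ ≥ 5.6 + 7.1429 = 12.7429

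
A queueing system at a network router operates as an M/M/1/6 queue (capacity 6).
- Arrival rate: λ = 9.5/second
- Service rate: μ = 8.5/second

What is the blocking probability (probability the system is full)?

ρ = λ/μ = 9.5/8.5 = 1.11765
P₀ = (1-ρ)/(1-ρ^(K+1)) = (1-1.11765)/(1-1.11765^7) = -0.11765/-1.1784 = 0.09984
P_K = P₀×ρ^K = 0.09984 × 1.11765^6 = 0.09984 × 1.9491 = 0.1946
Blocking probability = 19.46%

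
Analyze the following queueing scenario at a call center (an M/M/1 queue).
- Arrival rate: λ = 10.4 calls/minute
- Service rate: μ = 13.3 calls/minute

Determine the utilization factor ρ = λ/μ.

Server utilization: ρ = λ/μ
ρ = 10.4/13.3 = 0.7820
The server is busy 78.20% of the time.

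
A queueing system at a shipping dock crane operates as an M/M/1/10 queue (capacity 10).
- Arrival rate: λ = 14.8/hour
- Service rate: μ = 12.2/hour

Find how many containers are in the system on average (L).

ρ = λ/μ = 14.8/12.2 = 1.213115
P₀ = (1-ρ)/(1-ρ^(K+1)) = (1-1.213115)/(1-1.213115^11) = -0.2131/-7.3738 = 0.02890
P_K = P₀×ρ^K = 0.02890 × 1.213115^10 = 0.02890 × 6.9027 = 0.1995
L = ρ[1 - (K+1)ρ^K + Kρ^(K+1)] / [(1-ρ)(1-ρ^(K+1))]
L = 1.213115 × (1 - 11×6.90271 + 10×8.37378) / ((1 - 1.213115) × (1 - 8.37378)) = 6.7995 containers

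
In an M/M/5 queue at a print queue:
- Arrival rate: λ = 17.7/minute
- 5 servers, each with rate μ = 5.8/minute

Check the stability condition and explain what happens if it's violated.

Stability requires ρ = λ/(cμ) < 1
ρ = 17.7/(5 × 5.8) = 17.7/29.00 = 0.6103
Since 0.6103 < 1, the system is STABLE.
The servers are busy 61.03% of the time.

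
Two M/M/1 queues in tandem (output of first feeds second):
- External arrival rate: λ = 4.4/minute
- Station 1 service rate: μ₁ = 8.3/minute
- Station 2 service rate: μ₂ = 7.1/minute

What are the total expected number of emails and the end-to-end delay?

By Jackson's theorem, each station behaves as independent M/M/1.
Station 1: ρ₁ = 4.4/8.3 = 0.5301, L₁ = ρ₁/(1-ρ₁) = λ/(μ₁-λ) = 4.4/3.90 = 1.1282
Station 2: ρ₂ = 4.4/7.1 = 0.6197, L₂ = ρ₂/(1-ρ₂) = λ/(μ₂-λ) = 4.4/2.70 = 1.6296
Total: L = L₁ + L₂ = 1.1282 + 1.6296 = 2.7578
W = L/λ = 2.7578/4.4 = 0.6268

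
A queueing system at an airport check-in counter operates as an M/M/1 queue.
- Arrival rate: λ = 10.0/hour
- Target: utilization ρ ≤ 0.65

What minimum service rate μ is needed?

ρ = λ/μ, so μ = λ/ρ
μ ≥ 10.0/0.65 = 15.3846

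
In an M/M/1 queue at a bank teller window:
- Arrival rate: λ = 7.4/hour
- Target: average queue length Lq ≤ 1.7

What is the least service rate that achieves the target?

For M/M/1: Lq = λ²/(μ(μ-λ))
Need Lq ≤ 1.7, i.e. μ(μ-λ) ≥ λ²/1.7
μ² - 7.4μ - 54.76/1.7 ≥ 0  →  μ² - 7.4μ - 32.211765 ≥ 0
Quadratic formula (positive root): μ = [λ + √(λ² + 4×32.211765)]/2
Discriminant: 54.76 + 4×32.211765 = 183.6071, √183.6071 = 13.5502
μ ≥ (7.4 + 13.5502)/2 = 10.4751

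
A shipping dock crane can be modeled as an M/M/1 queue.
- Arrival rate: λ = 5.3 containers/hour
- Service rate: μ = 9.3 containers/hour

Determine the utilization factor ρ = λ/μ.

Server utilization: ρ = λ/μ
ρ = 5.3/9.3 = 0.5699
The server is busy 56.99% of the time.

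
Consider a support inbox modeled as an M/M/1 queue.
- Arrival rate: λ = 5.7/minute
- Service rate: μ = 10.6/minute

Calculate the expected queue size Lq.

ρ = λ/μ = 5.7/10.6 = 0.5377
For M/M/1: Lq = λ²/(μ(μ-λ))
Lq = 32.49/(10.6 × 4.90)
Lq = 0.6255 emails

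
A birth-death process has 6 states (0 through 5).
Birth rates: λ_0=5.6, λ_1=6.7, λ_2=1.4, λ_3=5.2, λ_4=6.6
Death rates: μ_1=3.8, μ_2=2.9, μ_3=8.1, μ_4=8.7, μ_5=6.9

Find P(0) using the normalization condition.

Ratios P(n)/P(0) = (λ₀···λₙ₋₁)/(μ₁···μₙ):
P(1)/P(0) = (5.6)/(3.8) = 1.4737
P(2)/P(0) = (5.6×6.7)/(3.8×2.9) = 3.4047
P(3)/P(0) = (5.6×6.7×1.4)/(3.8×2.9×8.1) = 0.5885
P(4)/P(0) = (5.6×6.7×1.4×5.2)/(3.8×2.9×8.1×8.7) = 0.3517
P(5)/P(0) = (5.6×6.7×1.4×5.2×6.6)/(3.8×2.9×8.1×8.7×6.9) = 0.3364

Normalization: ∑ P(n) = 1
P(0) × (1.0000 + 1.4737 + 3.4047 + 0.5885 + 0.3517 + 0.3364) = 1
P(0) × 7.1550 = 1
P(0) = 1/7.1550 = 0.1398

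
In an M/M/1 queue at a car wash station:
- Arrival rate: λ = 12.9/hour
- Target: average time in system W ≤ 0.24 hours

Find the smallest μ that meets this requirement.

For M/M/1: W = 1/(μ-λ)
Need W ≤ 0.24, so 1/(μ-λ) ≤ 0.24
μ - λ ≥ 1/0.24 = 4.1667
μ ≥ 12.9 + 4.1667 = 17.0667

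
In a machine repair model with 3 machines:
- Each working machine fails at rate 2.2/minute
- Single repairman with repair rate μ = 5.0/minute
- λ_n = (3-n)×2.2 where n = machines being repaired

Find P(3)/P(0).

P(3)/P(0) = ∏_{i=0}^{3-1} λ_i/μ_{i+1}
= (3-0)×2.2/5.0 × (3-1)×2.2/5.0 × (3-2)×2.2/5.0
= 0.5111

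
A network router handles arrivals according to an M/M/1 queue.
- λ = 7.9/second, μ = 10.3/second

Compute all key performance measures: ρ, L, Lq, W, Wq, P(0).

Step 1: ρ = λ/μ = 7.9/10.3 = 0.7670
Step 2: L = λ/(μ-λ) = 7.9/2.40 = 3.2917
Step 3: Lq = λ²/(μ(μ-λ)) = 62.41/(10.3×2.40) = 2.5247
Step 4: W = 1/(μ-λ) = 1/2.40 = 0.41667
Step 5: Wq = λ/(μ(μ-λ)) = 7.9/(10.3×2.40) = 0.3196
Step 6: P(0) = 1-ρ = 0.2330
Verify: L = λW = 7.9×0.41667 = 3.2917 ✔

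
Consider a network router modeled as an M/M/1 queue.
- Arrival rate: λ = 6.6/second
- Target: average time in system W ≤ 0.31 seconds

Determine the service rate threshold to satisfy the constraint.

For M/M/1: W = 1/(μ-λ)
Need W ≤ 0.31, so 1/(μ-λ) ≤ 0.31
μ - λ ≥ 1/0.31 = 3.2258
μ ≥ 6.6 + 3.2258 = 9.8258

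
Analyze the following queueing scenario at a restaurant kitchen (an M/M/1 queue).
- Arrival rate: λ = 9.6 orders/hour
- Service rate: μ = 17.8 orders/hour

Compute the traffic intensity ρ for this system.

Server utilization: ρ = λ/μ
ρ = 9.6/17.8 = 0.5393
The server is busy 53.93% of the time.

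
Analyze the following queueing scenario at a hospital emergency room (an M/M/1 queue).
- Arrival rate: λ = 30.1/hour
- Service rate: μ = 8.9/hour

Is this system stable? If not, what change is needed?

Stability requires ρ = λ/(cμ) < 1
ρ = 30.1/(1 × 8.9) = 30.1/8.90 = 3.3820
Since 3.3820 ≥ 1, the system is UNSTABLE.
Queue grows without bound. Need μ > λ = 30.1.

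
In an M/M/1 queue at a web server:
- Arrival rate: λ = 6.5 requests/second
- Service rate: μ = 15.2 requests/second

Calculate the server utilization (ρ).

Server utilization: ρ = λ/μ
ρ = 6.5/15.2 = 0.4276
The server is busy 42.76% of the time.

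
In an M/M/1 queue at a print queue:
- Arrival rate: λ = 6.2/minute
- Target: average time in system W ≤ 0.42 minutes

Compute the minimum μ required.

For M/M/1: W = 1/(μ-λ)
Need W ≤ 0.42, so 1/(μ-λ) ≤ 0.42
μ - λ ≥ 1/0.42 = 2.3810
μ ≥ 6.2 + 2.3810 = 8.5810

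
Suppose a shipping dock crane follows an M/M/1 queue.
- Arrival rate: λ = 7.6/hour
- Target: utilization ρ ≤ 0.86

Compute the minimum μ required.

ρ = λ/μ, so μ = λ/ρ
μ ≥ 7.6/0.86 = 8.8372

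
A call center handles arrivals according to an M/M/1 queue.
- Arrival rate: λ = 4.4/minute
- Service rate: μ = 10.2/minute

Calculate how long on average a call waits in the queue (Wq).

First, compute utilization: ρ = λ/μ = 4.4/10.2 = 0.4314
For M/M/1: Wq = λ/(μ(μ-λ))
Wq = 4.4/(10.2 × (10.2-4.4))
Wq = 4.4/(10.2 × 5.80)
Wq = 0.07437 minutes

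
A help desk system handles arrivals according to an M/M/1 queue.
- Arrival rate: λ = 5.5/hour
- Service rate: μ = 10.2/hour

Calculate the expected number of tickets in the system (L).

ρ = λ/μ = 5.5/10.2 = 0.5392
For M/M/1: L = λ/(μ-λ)
L = 5.5/(10.2-5.5) = 5.5/4.70
L = 1.1702 tickets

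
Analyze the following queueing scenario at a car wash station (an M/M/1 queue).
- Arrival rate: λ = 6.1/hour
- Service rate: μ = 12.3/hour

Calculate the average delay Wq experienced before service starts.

First, compute utilization: ρ = λ/μ = 6.1/12.3 = 0.4959
For M/M/1: Wq = λ/(μ(μ-λ))
Wq = 6.1/(12.3 × (12.3-6.1))
Wq = 6.1/(12.3 × 6.20)
Wq = 0.07999 hours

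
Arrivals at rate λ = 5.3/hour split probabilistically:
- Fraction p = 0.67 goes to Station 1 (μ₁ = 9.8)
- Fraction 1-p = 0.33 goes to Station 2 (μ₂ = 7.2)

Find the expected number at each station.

Effective rates: λ₁ = 5.3×0.67 = 3.551, λ₂ = 5.3×0.33 = 1.749
Station 1: ρ₁ = 3.551/9.8 = 0.36235, L₁ = ρ₁/(1-ρ₁) = 0.36235/(1-0.36235) = 0.5683
Station 2: ρ₂ = 1.749/7.2 = 0.24292, L₂ = ρ₂/(1-ρ₂) = 0.24292/(1-0.24292) = 0.3209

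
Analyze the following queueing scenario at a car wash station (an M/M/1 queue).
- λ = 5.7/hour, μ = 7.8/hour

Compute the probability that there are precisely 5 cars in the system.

ρ = λ/μ = 5.7/7.8 = 0.7308
P(n) = (1-ρ)ρⁿ
P(5) = (1-0.7308) × 0.7308^5
P(5) = 0.26920 × 0.20845
P(5) = 0.05611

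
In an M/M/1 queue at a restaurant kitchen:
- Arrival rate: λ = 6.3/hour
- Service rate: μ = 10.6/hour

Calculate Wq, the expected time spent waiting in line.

First, compute utilization: ρ = λ/μ = 6.3/10.6 = 0.5943
For M/M/1: Wq = λ/(μ(μ-λ))
Wq = 6.3/(10.6 × (10.6-6.3))
Wq = 6.3/(10.6 × 4.30)
Wq = 0.1382 hours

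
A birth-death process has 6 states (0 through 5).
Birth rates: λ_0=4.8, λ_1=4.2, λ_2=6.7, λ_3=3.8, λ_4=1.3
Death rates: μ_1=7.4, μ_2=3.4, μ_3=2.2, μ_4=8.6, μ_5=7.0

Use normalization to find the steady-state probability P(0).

Ratios P(n)/P(0) = (λ₀···λₙ₋₁)/(μ₁···μₙ):
P(1)/P(0) = (4.8)/(7.4) = 0.64865
P(2)/P(0) = (4.8×4.2)/(7.4×3.4) = 0.80127
P(3)/P(0) = (4.8×4.2×6.7)/(7.4×3.4×2.2) = 2.4402
P(4)/P(0) = (4.8×4.2×6.7×3.8)/(7.4×3.4×2.2×8.6) = 1.0782
P(5)/P(0) = (4.8×4.2×6.7×3.8×1.3)/(7.4×3.4×2.2×8.6×7.0) = 0.20025

Normalization: ∑ P(n) = 1
P(0) × (1.0000 + 0.64865 + 0.80127 + 2.4402 + 1.0782 + 0.20025) = 1
P(0) × 6.1686 = 1
P(0) = 1/6.1686 = 0.1621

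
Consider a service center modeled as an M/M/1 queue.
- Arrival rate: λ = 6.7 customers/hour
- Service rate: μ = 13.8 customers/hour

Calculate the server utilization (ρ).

Server utilization: ρ = λ/μ
ρ = 6.7/13.8 = 0.4855
The server is busy 48.55% of the time.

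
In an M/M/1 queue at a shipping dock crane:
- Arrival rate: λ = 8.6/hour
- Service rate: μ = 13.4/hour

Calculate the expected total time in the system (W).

First, compute utilization: ρ = λ/μ = 8.6/13.4 = 0.6418
For M/M/1: W = 1/(μ-λ)
W = 1/(13.4-8.6) = 1/4.80
W = 0.2083 hours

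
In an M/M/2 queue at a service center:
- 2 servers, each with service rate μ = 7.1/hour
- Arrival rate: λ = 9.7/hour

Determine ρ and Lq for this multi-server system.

Traffic intensity: ρ = λ/(cμ) = 9.7/(2×7.1) = 0.6831
Since ρ = 0.6831 < 1, system is stable.
Offered load a = λ/μ = cρ = 9.7/7.1 = 1.3662
P₀ = [ Σₙ₌₀^1 aⁿ/n! + a^2/(2!(1-ρ)) ]⁻¹
Σ = a^0/0! + a^1/1! = 1.0000 + 1.3662 = 2.3662
a^2/(2!(1-ρ)) = 1.8665/(2 × 0.3169) = 2.9449
P₀ = 1/(2.3662 + 2.9449) = 0.1883
Lq = P₀·a^2·ρ / (2!(1-ρ)²) = 0.18828 × 1.8665 × 0.68310 / (2 × 0.10043) = 1.1952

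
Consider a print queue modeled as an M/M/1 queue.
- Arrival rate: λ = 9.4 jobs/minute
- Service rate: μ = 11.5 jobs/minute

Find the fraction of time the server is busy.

Server utilization: ρ = λ/μ
ρ = 9.4/11.5 = 0.8174
The server is busy 81.74% of the time.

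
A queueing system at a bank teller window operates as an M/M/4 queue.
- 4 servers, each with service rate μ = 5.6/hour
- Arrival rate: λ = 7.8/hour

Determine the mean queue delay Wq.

Traffic intensity: ρ = λ/(cμ) = 7.8/(4×5.6) = 0.3482
Since ρ = 0.3482 < 1, system is stable.
Offered load a = λ/μ = cρ = 7.8/5.6 = 1.3929
P₀ = [ Σₙ₌₀^3 aⁿ/n! + a^4/(4!(1-ρ)) ]⁻¹
Σ = a^0/0! + a^1/1! + a^2/2! + a^3/3! = 1.0000 + 1.3929 + 0.9700 + 0.4504 = 3.8133
a^4/(4!(1-ρ)) = 3.7638/(24 × 0.6518) = 0.2406
P₀ = 1/(3.8133 + 0.2406) = 0.2467
Lq = P₀·a^4·ρ / (4!(1-ρ)²) = 0.2467 × 3.7638 × 0.3482 / (24 × 0.4248) = 0.03171
Wq = Lq/λ = 0.03171/7.8 = 0.004065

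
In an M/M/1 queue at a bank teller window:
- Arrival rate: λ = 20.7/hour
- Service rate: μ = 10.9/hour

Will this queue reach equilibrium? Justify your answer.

Stability requires ρ = λ/(cμ) < 1
ρ = 20.7/(1 × 10.9) = 20.7/10.90 = 1.8991
Since 1.8991 ≥ 1, the system is UNSTABLE.
Queue grows without bound. Need μ > λ = 20.7.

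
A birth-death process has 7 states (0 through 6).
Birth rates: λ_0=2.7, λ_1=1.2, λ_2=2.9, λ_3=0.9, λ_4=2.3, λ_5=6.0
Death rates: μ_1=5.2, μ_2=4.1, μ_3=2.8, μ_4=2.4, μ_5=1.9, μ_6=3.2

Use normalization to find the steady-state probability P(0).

Ratios P(n)/P(0) = (λ₀···λₙ₋₁)/(μ₁···μₙ):
P(1)/P(0) = (2.7)/(5.2) = 0.51923
P(2)/P(0) = (2.7×1.2)/(5.2×4.1) = 0.15197
P(3)/P(0) = (2.7×1.2×2.9)/(5.2×4.1×2.8) = 0.15740
P(4)/P(0) = (2.7×1.2×2.9×0.9)/(5.2×4.1×2.8×2.4) = 0.059024
P(5)/P(0) = (2.7×1.2×2.9×0.9×2.3)/(5.2×4.1×2.8×2.4×1.9) = 0.071450
P(6)/P(0) = (2.7×1.2×2.9×0.9×2.3×6.0)/(5.2×4.1×2.8×2.4×1.9×3.2) = 0.13397

Normalization: ∑ P(n) = 1
P(0) × (1.0000 + 0.51923 + 0.15197 + 0.15740 + 0.059024 + 0.071450 + 0.13397) = 1
P(0) × 2.0930 = 1
P(0) = 1/2.0930 = 0.4778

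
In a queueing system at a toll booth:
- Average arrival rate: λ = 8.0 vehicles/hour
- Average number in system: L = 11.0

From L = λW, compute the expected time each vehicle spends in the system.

Little's Law: L = λW, so W = L/λ
W = 11.0/8.0 = 1.3750 hours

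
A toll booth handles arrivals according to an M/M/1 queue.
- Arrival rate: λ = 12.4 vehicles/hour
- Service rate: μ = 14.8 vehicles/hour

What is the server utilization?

Server utilization: ρ = λ/μ
ρ = 12.4/14.8 = 0.8378
The server is busy 83.78% of the time.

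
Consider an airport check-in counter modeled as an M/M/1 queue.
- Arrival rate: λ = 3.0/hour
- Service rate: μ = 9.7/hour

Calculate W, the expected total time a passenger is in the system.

First, compute utilization: ρ = λ/μ = 3.0/9.7 = 0.3093
For M/M/1: W = 1/(μ-λ)
W = 1/(9.7-3.0) = 1/6.70
W = 0.1493 hours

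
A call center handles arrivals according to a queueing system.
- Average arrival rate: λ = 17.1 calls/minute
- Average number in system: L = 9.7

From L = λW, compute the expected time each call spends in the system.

Little's Law: L = λW, so W = L/λ
W = 9.7/17.1 = 0.5673 minutes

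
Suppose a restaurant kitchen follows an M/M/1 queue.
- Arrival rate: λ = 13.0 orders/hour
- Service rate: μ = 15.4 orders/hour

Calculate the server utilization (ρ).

Server utilization: ρ = λ/μ
ρ = 13.0/15.4 = 0.8442
The server is busy 84.42% of the time.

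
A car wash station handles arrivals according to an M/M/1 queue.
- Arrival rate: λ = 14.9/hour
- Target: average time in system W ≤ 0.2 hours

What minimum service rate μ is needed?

For M/M/1: W = 1/(μ-λ)
Need W ≤ 0.2, so 1/(μ-λ) ≤ 0.2
μ - λ ≥ 1/0.2 = 5.0000
μ ≥ 14.9 + 5.0000 = 19.9000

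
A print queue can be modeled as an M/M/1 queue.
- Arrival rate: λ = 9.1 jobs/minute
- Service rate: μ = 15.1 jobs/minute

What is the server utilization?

Server utilization: ρ = λ/μ
ρ = 9.1/15.1 = 0.6026
The server is busy 60.26% of the time.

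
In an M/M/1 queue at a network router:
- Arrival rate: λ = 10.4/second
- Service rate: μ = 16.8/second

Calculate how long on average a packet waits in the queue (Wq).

First, compute utilization: ρ = λ/μ = 10.4/16.8 = 0.6190
For M/M/1: Wq = λ/(μ(μ-λ))
Wq = 10.4/(16.8 × (16.8-10.4))
Wq = 10.4/(16.8 × 6.40)
Wq = 0.09673 seconds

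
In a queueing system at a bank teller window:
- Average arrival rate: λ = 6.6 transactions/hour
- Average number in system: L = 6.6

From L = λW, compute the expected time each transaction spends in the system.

Little's Law: L = λW, so W = L/λ
W = 6.6/6.6 = 1.0000 hours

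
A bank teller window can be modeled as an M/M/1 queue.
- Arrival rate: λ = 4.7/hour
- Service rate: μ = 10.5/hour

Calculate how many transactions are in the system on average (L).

ρ = λ/μ = 4.7/10.5 = 0.4476
For M/M/1: L = λ/(μ-λ)
L = 4.7/(10.5-4.7) = 4.7/5.80
L = 0.8103 transactions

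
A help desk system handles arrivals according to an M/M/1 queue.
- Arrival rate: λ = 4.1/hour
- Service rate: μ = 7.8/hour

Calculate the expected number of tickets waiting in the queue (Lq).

ρ = λ/μ = 4.1/7.8 = 0.5256
For M/M/1: Lq = λ²/(μ(μ-λ))
Lq = 16.81/(7.8 × 3.70)
Lq = 0.5825 tickets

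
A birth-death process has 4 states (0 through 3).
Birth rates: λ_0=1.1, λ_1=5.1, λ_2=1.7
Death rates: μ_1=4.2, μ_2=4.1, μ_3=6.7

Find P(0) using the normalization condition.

Ratios P(n)/P(0) = (λ₀···λₙ₋₁)/(μ₁···μₙ):
P(1)/P(0) = (1.1)/(4.2) = 0.2619
P(2)/P(0) = (1.1×5.1)/(4.2×4.1) = 0.3258
P(3)/P(0) = (1.1×5.1×1.7)/(4.2×4.1×6.7) = 0.08266

Normalization: ∑ P(n) = 1
P(0) × (1.0000 + 0.2619 + 0.3258 + 0.08266) = 1
P(0) × 1.6704 = 1
P(0) = 1/1.6704 = 0.5987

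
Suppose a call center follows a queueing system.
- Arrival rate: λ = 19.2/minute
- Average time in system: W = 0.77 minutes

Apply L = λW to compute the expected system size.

Little's Law: L = λW
L = 19.2 × 0.77 = 14.7840 calls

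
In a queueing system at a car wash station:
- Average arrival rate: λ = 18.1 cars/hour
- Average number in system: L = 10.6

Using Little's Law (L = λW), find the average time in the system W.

Little's Law: L = λW, so W = L/λ
W = 10.6/18.1 = 0.5856 hours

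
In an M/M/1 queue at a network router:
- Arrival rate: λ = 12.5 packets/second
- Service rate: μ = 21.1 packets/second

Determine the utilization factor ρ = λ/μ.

Server utilization: ρ = λ/μ
ρ = 12.5/21.1 = 0.5924
The server is busy 59.24% of the time.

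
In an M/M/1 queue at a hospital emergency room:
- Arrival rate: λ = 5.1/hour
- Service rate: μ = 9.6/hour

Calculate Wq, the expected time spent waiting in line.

First, compute utilization: ρ = λ/μ = 5.1/9.6 = 0.5312
For M/M/1: Wq = λ/(μ(μ-λ))
Wq = 5.1/(9.6 × (9.6-5.1))
Wq = 5.1/(9.6 × 4.50)
Wq = 0.1181 hours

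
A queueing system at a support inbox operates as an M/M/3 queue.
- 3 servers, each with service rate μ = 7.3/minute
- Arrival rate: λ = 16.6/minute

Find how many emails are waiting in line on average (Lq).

Traffic intensity: ρ = λ/(cμ) = 16.6/(3×7.3) = 0.7580
Since ρ = 0.7580 < 1, system is stable.
Offered load a = λ/μ = cρ = 16.6/7.3 = 2.2740
P₀ = [ Σₙ₌₀^2 aⁿ/n! + a^3/(3!(1-ρ)) ]⁻¹
Σ = a^0/0! + a^1/1! + a^2/2! = 1.00000 + 2.27397 + 2.58548 = 5.8594
a^3/(3!(1-ρ)) = 11.7586/(6 × 0.24201) = 8.0979
P₀ = 1/(5.8594 + 8.0979) = 0.07165
Lq = P₀·a^3·ρ / (3!(1-ρ)²) = 0.07165 × 11.7586 × 0.7580 / (6 × 0.05857) = 1.8172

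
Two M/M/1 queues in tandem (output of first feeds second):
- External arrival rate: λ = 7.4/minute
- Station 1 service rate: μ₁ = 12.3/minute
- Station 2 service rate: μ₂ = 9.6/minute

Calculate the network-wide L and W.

By Jackson's theorem, each station behaves as independent M/M/1.
Station 1: ρ₁ = 7.4/12.3 = 0.6016, L₁ = ρ₁/(1-ρ₁) = λ/(μ₁-λ) = 7.4/4.90 = 1.5102
Station 2: ρ₂ = 7.4/9.6 = 0.7708, L₂ = ρ₂/(1-ρ₂) = λ/(μ₂-λ) = 7.4/2.20 = 3.3636
Total: L = L₁ + L₂ = 1.5102 + 3.3636 = 4.8738
W = L/λ = 4.8738/7.4 = 0.6586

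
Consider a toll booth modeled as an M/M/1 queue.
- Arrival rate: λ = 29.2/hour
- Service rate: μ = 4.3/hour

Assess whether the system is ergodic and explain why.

Stability requires ρ = λ/(cμ) < 1
ρ = 29.2/(1 × 4.3) = 29.2/4.30 = 6.7907
Since 6.7907 ≥ 1, the system is UNSTABLE.
Queue grows without bound. Need μ > λ = 29.2.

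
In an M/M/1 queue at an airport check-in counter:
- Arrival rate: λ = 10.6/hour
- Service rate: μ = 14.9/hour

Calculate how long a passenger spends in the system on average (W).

First, compute utilization: ρ = λ/μ = 10.6/14.9 = 0.7114
For M/M/1: W = 1/(μ-λ)
W = 1/(14.9-10.6) = 1/4.30
W = 0.2326 hours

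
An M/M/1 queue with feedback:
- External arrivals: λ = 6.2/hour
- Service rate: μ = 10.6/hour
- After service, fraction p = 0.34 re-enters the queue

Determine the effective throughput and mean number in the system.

Effective arrival rate: λ_eff = λ/(1-p) = 6.2/(1-0.34) = 6.2/0.66 = 9.3939
ρ = λ_eff/μ = 9.3939/10.6 = 0.88622
L = ρ/(1-ρ) = 0.88622/(1-0.88622) = 7.7889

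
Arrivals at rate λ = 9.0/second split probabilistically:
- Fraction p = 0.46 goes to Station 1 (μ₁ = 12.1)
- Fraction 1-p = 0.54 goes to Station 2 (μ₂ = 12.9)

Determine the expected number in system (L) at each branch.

Effective rates: λ₁ = 9.0×0.46 = 4.14, λ₂ = 9.0×0.54 = 4.86
Station 1: ρ₁ = 4.14/12.1 = 0.34215, L₁ = ρ₁/(1-ρ₁) = 0.34215/(1-0.34215) = 0.5201
Station 2: ρ₂ = 4.86/12.9 = 0.37674, L₂ = ρ₂/(1-ρ₂) = 0.37674/(1-0.37674) = 0.6045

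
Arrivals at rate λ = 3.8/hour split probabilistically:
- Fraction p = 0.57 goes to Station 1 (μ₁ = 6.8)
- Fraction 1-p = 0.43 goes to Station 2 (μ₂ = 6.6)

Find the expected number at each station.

Effective rates: λ₁ = 3.8×0.57 = 2.166, λ₂ = 3.8×0.43 = 1.634
Station 1: ρ₁ = 2.166/6.8 = 0.3185, L₁ = ρ₁/(1-ρ₁) = 0.3185/(1-0.3185) = 0.4674
Station 2: ρ₂ = 1.634/6.6 = 0.24758, L₂ = ρ₂/(1-ρ₂) = 0.24758/(1-0.24758) = 0.3290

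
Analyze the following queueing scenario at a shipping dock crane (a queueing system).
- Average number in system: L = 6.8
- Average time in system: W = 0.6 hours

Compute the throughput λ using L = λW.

Little's Law: L = λW, so λ = L/W
λ = 6.8/0.6 = 11.3333 containers/hour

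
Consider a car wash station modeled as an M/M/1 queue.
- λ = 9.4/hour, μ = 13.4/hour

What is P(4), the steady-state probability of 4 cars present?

ρ = λ/μ = 9.4/13.4 = 0.70149
P(n) = (1-ρ)ρⁿ
P(4) = (1-0.70149) × 0.70149^4
P(4) = 0.29851 × 0.24215
P(4) = 0.07228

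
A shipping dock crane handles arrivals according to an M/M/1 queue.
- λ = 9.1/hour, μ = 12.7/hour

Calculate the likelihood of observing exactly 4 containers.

ρ = λ/μ = 9.1/12.7 = 0.7165
P(n) = (1-ρ)ρⁿ
P(4) = (1-0.7165) × 0.7165^4
P(4) = 0.28350 × 0.26355
P(4) = 0.07472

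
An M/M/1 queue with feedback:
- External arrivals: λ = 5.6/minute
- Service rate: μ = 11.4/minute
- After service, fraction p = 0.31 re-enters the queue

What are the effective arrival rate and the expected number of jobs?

Effective arrival rate: λ_eff = λ/(1-p) = 5.6/(1-0.31) = 5.6/0.69 = 8.1159
ρ = λ_eff/μ = 8.1159/11.4 = 0.71192
L = ρ/(1-ρ) = 0.71192/(1-0.71192) = 2.4713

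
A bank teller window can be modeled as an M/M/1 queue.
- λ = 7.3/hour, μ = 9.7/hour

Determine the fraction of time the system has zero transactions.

ρ = λ/μ = 7.3/9.7 = 0.7526
P(0) = 1 - ρ = 1 - 0.7526 = 0.2474
The server is idle 24.74% of the time.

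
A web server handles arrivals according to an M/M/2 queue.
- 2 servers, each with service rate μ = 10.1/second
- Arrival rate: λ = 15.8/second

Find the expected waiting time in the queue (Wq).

Traffic intensity: ρ = λ/(cμ) = 15.8/(2×10.1) = 0.7822
Since ρ = 0.7822 < 1, system is stable.
Offered load a = λ/μ = cρ = 15.8/10.1 = 1.5644
P₀ = [ Σₙ₌₀^1 aⁿ/n! + a^2/(2!(1-ρ)) ]⁻¹
Σ = a^0/0! + a^1/1! = 1.0000 + 1.5644 = 2.5644
a^2/(2!(1-ρ)) = 2.4472/(2 × 0.21782) = 5.6175
P₀ = 1/(2.5644 + 5.6175) = 0.1222
Lq = P₀·a^2·ρ / (2!(1-ρ)²) = 0.12222 × 2.4472 × 0.78218 / (2 × 0.047446) = 2.4654
Wq = Lq/λ = 2.4654/15.8 = 0.1560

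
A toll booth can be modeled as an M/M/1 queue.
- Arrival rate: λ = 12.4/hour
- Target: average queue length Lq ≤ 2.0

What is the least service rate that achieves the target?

For M/M/1: Lq = λ²/(μ(μ-λ))
Need Lq ≤ 2.0, i.e. μ(μ-λ) ≥ λ²/2.0
μ² - 12.4μ - 153.76/2.0 ≥ 0  →  μ² - 12.4μ - 76.8800 ≥ 0
Quadratic formula (positive root): μ = [λ + √(λ² + 4×76.8800)]/2
Discriminant: 153.76 + 4×76.8800 = 461.2800, √461.2800 = 21.4774
μ ≥ (12.4 + 21.4774)/2 = 16.9387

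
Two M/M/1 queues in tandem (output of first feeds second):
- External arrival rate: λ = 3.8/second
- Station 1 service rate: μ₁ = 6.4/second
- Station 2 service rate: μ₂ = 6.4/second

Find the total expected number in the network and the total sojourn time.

By Jackson's theorem, each station behaves as independent M/M/1.
Station 1: ρ₁ = 3.8/6.4 = 0.5937, L₁ = ρ₁/(1-ρ₁) = λ/(μ₁-λ) = 3.8/2.60 = 1.46154
Station 2: ρ₂ = 3.8/6.4 = 0.5937, L₂ = ρ₂/(1-ρ₂) = λ/(μ₂-λ) = 3.8/2.60 = 1.46154
Total: L = L₁ + L₂ = 1.46154 + 1.46154 = 2.9231
W = L/λ = 2.9231/3.8 = 0.7692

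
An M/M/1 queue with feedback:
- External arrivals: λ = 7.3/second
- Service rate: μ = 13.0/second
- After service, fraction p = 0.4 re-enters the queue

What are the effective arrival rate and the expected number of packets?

Effective arrival rate: λ_eff = λ/(1-p) = 7.3/(1-0.4) = 7.3/0.60 = 12.1666667
ρ = λ_eff/μ = 12.1666667/13.0 = 0.9358974
L = ρ/(1-ρ) = 0.9358974/(1-0.9358974) = 14.6000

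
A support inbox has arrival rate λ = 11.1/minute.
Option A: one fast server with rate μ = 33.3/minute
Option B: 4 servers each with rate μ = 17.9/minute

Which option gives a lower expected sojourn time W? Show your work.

Option A: single server μ = 33.3 (M/M/1)
  ρ_A = 11.1/33.3 = 0.3333
  W_A = 1/(μ-λ) = 1/(33.3-11.1) = 1/22.20 = 0.04505

Option B: 4 servers μ = 17.9 (M/M/4)
  ρ_B = λ/(cμ) = 11.1/(4×17.9) = 0.1550
  Offered load a = λ/μ = cρ = 11.1/17.9 = 0.6201
  P₀ = [ Σₙ₌₀^3 aⁿ/n! + a^4/(4!(1-ρ)) ]⁻¹
  Σ = a^0/0! + a^1/1! + a^2/2! + a^3/3! = 1.0000 + 0.6201 + 0.1923 + 0.03974 = 1.8521
  a^4/(4!(1-ρ)) = 0.14787/(24 × 0.84497) = 0.007292
  P₀ = 1/(1.8521 + 0.007292) = 0.5378
  Lq = P₀·a^4·ρ / (4!(1-ρ)²) = 0.5378 × 0.1479 × 0.1550 / (24 × 0.7140) = 0.0007195
  Wq_B = Lq/λ = 0.0007195/11.1 = 0.00006482
  W_B = Wq_B + 1/μ = 0.00006482 + 0.05587 = 0.05593

Since W_A = 0.04505 < W_B = 0.05593, Option A (single fast server) has the shorter time in system.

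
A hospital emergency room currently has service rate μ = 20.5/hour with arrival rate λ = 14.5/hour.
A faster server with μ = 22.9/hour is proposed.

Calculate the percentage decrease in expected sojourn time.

System 1: ρ₁ = 14.5/20.5 = 0.7073, W₁ = 1/(20.5-14.5) = 0.16667
System 2: ρ₂ = 14.5/22.9 = 0.6332, W₂ = 1/(22.9-14.5) = 0.11905
Improvement: (W₁-W₂)/W₁ = (0.16667-0.11905)/0.16667 = 28.57%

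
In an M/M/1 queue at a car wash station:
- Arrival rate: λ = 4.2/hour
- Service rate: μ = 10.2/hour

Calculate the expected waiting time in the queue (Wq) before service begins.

First, compute utilization: ρ = λ/μ = 4.2/10.2 = 0.4118
For M/M/1: Wq = λ/(μ(μ-λ))
Wq = 4.2/(10.2 × (10.2-4.2))
Wq = 4.2/(10.2 × 6.00)
Wq = 0.06863 hours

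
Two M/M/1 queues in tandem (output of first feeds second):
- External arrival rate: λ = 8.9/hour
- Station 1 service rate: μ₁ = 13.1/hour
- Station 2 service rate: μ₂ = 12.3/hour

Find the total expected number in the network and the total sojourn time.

By Jackson's theorem, each station behaves as independent M/M/1.
Station 1: ρ₁ = 8.9/13.1 = 0.6794, L₁ = ρ₁/(1-ρ₁) = λ/(μ₁-λ) = 8.9/4.20 = 2.11905
Station 2: ρ₂ = 8.9/12.3 = 0.7236, L₂ = ρ₂/(1-ρ₂) = λ/(μ₂-λ) = 8.9/3.40 = 2.61765
Total: L = L₁ + L₂ = 2.11905 + 2.61765 = 4.7367
W = L/λ = 4.7367/8.9 = 0.5322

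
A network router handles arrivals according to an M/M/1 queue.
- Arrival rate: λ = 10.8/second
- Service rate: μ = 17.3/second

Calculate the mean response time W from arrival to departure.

First, compute utilization: ρ = λ/μ = 10.8/17.3 = 0.6243
For M/M/1: W = 1/(μ-λ)
W = 1/(17.3-10.8) = 1/6.50
W = 0.1538 seconds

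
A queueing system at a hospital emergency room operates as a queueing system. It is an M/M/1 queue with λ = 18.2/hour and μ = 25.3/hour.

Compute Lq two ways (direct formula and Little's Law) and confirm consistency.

Method 1 (direct): Lq = λ²/(μ(μ-λ)) = 331.24/(25.3 × 7.10) = 1.8440

Method 2 (Little's Law):
W = 1/(μ-λ) = 1/7.10 = 0.14085
Wq = W - 1/μ = 0.14085 - 0.039526 = 0.10132
Lq = λWq = 18.2 × 0.10132 = 1.8440 ✔ (matches Method 1)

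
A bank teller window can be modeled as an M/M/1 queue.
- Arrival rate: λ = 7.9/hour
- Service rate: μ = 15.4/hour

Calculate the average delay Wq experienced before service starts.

First, compute utilization: ρ = λ/μ = 7.9/15.4 = 0.5130
For M/M/1: Wq = λ/(μ(μ-λ))
Wq = 7.9/(15.4 × (15.4-7.9))
Wq = 7.9/(15.4 × 7.50)
Wq = 0.06840 hours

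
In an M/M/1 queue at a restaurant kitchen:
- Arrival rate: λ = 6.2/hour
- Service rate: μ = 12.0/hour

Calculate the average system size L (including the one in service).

ρ = λ/μ = 6.2/12.0 = 0.5167
For M/M/1: L = λ/(μ-λ)
L = 6.2/(12.0-6.2) = 6.2/5.80
L = 1.0690 orders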